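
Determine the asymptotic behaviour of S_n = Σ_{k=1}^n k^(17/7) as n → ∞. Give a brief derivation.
S_n ~ (7/24) · n^(24/7)

Integral comparison: Σ_{k=1}^n k^(17/7) = ∫_0^n x^(17/7) dx + O(n^(17/7)). The integral is n^(1 + 17/7) / (1 + 17/7) = n^((17+7)/7) / ((17+7)/7) = (7/24) · n^(24/7).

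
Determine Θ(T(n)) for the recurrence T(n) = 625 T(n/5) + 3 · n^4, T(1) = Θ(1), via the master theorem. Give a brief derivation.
T(n) = Θ(n^4 log n)

log_5 625 = 4, and f(n) = 3 · n^4 = Θ(n^(log_5 625)). This is Case 2 of the master theorem: T(n) = Θ(f(n) · log n) = Θ(n^4 log n).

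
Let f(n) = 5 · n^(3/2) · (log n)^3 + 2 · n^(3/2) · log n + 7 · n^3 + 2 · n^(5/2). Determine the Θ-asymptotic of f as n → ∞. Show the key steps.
f(n) ∈ Θ(n^3)

Compare the terms by growth order. For large n, n^a · (log n)^b dominates n^a' · (log n)^b' iff a > a', or (a = a' and b > b'). Ranking the 4 terms shows the dominant one is 7 · n^3. Hence f(n) ∈ Θ(n^3).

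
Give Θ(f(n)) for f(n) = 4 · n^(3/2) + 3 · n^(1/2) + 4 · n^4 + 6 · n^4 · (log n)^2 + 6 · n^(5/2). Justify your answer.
f(n) ∈ Θ(n^4 · (log n)^2)

Compare the terms by growth order. For large n, n^a · (log n)^b dominates n^a' · (log n)^b' iff a > a', or (a = a' and b > b'). Ranking the 5 terms shows the dominant one is 6 · n^4 · (log n)^2. Hence f(n) ∈ Θ(n^4 · (log n)^2).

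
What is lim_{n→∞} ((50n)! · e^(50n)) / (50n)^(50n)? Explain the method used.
lim = ∞

Stirling: (50n)! ~ sqrt(2π·50n) · (50n/e)^(50n). Hence
  (50n)! · e^(50n) / (50n)^(50n) ~ sqrt(2π·50n) = sqrt(2π·50) · sqrt(n) → ∞.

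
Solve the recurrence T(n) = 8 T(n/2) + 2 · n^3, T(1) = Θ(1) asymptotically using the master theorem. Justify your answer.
T(n) = Θ(n^3 log n)

log_2 8 = 3, and f(n) = 2 · n^3 = Θ(n^(log_2 8)). This is Case 2 of the master theorem: T(n) = Θ(f(n) · log n) = Θ(n^3 log n).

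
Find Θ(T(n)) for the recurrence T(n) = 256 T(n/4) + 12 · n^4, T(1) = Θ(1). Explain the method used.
T(n) = Θ(n^4 log n)

log_4 256 = 4, and f(n) = 12 · n^4 = Θ(n^(log_4 256)). This is Case 2 of the master theorem: T(n) = Θ(f(n) · log n) = Θ(n^4 log n).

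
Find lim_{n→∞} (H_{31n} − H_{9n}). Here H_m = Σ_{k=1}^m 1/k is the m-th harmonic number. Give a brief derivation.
lim = ln(31/9)

Euler-Maclaurin gives H_m = ln m + γ + 1/(2m) + O(1/m^2). The γ and O(1/m) terms cancel in the difference:
  H_{31n} − H_{9n} = ln(31n) − ln(9n) + O(1/n) = ln(31/9) + O(1/n).
Hence the limit is ln(31/9).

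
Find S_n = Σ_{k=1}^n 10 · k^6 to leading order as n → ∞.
S_n ~ 10 · n^7 / 7

By integral comparison (Euler-Maclaurin), Σ_{k=1}^n 10 · k^6 = 10 · ∫_0^n x^6 dx + O(n^6) = 10 · n^7/7 + O(n^6). (Equivalently, Faulhaber's formula gives the same leading term.)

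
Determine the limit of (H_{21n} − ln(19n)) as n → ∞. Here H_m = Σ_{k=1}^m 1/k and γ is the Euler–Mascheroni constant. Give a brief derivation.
lim = ln(21/19) + γ

By Euler-Maclaurin, H_m = ln m + γ + O(1/m). So
  H_{21n} − ln(19n) = ln(21n) + γ − ln(19n) + O(1/n)
                       = ln(21/19) + γ + O(1/n).
Hence the limit is ln(21/19) + γ.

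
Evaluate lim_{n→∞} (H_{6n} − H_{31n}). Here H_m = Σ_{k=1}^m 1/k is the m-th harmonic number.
lim = ln(6/31)

Euler-Maclaurin gives H_m = ln m + γ + 1/(2m) + O(1/m^2). The γ and O(1/m) terms cancel in the difference:
  H_{6n} − H_{31n} = ln(6n) − ln(31n) + O(1/n) = ln(6/31) + O(1/n).
Hence the limit is ln(6/31).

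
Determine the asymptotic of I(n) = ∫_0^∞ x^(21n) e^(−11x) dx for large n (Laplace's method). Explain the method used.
I(n) ~ (sqrt(2π·21n) / 11) · (21n/(11e))^(21n)

Write the integrand as exp(21n ln x − 11x) and set f(x) = 21n ln x − 11x. Then f'(x) = 21n/x − 11 = 0 at x* = 21n/11, and f''(x*) = −21n/x*^2 = −11^2/(21n). Laplace's method (interior maximum) gives
  I(n) ~ e^(f(x*)) · sqrt(2π / |f''(x*)|)
        = exp(21n ln(21n/11) − 21n) · sqrt(2π · 21n / 11^2)
        = (21n/11)^(21n) e^(−21n) · sqrt(2π·21n) / 11
        = (sqrt(2π·21n) / 11) · (21n/(11e))^(21n).
This matches Γ(21n+1)/11^(21n+1) with Stirling applied to Γ.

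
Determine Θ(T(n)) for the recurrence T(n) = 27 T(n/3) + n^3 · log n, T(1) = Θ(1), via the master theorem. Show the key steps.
T(n) = Θ(n^3 · (log n)^2)

Here log_3 27 = 3 and f(n) = n^3 · log n = Θ(n^(log_3 27) · (log n)^1). This is the extended Case 2 of the master theorem (f matches the critical exponent up to log factors), giving T(n) = Θ(n^(log_3 27) · (log n)^(1+1)) = Θ(n^3 · (log n)^2).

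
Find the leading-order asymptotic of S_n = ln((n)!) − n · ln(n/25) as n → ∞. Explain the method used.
S_n ~ n · (ln 25 − 1) + O(ln n)

Stirling: ln((n)!) = n ln(n) − n + O(ln n).
  S_n = n ln(n) − n − n ln(n/25) + O(ln n)
      = n ln(n) − n ln n + n ln 25 − n + O(ln n)
      = n ln 25 − n + O(ln n)
      = n (ln 25 − 1) + O(ln n).
Numerically ln(25) − 1 ≈ 2.2189.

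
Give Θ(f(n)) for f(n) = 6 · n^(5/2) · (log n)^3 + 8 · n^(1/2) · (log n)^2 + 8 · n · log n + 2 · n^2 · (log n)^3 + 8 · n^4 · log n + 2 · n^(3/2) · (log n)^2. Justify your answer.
f(n) ∈ Θ(n^4 · log n)

Compare the terms by growth order. For large n, n^a · (log n)^b dominates n^a' · (log n)^b' iff a > a', or (a = a' and b > b'). Ranking the 6 terms shows the dominant one is 8 · n^4 · log n. Hence f(n) ∈ Θ(n^4 · log n).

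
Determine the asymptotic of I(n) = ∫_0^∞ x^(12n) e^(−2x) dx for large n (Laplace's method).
I(n) ~ (sqrt(2π·12n) / 2) · (12n/(2e))^(12n)

Write the integrand as exp(12n ln x − 2x) and set f(x) = 12n ln x − 2x. Then f'(x) = 12n/x − 2 = 0 at x* = 12n/2, and f''(x*) = −12n/x*^2 = −2^2/(12n). Laplace's method (interior maximum) gives
  I(n) ~ e^(f(x*)) · sqrt(2π / |f''(x*)|)
        = exp(12n ln(12n/2) − 12n) · sqrt(2π · 12n / 2^2)
        = (12n/2)^(12n) e^(−12n) · sqrt(2π·12n) / 2
        = (sqrt(2π·12n) / 2) · (12n/(2e))^(12n).
This matches Γ(12n+1)/2^(12n+1) with Stirling applied to Γ.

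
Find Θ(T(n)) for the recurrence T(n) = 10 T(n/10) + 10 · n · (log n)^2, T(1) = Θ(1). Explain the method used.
T(n) = Θ(n · (log n)^3)

Here log_10 10 = 1 and f(n) = 10 · n · (log n)^2 = Θ(n^(log_10 10) · (log n)^2). This is the extended Case 2 of the master theorem (f matches the critical exponent up to log factors), giving T(n) = Θ(n^(log_10 10) · (log n)^(2+1)) = Θ(n · (log n)^3).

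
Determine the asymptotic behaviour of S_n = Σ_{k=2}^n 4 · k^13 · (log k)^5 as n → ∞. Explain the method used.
S_n ~ 2 · n^14 · (log n)^5 / 7

By integral comparison, S_n = ∫_1^n 4 · x^13 · (log x)^5 dx + O(n^13 · (log n)^5). For the integral, the leading term of ∫_1^n x^13 (log x)^5 dx is n^14/14 · (log n)^5 (by repeated integration by parts; each step lowers the log-exponent and produces a relatively O(1/log n) correction). Hence S_n ~ 2 · n^14 · (log n)^5 / 7.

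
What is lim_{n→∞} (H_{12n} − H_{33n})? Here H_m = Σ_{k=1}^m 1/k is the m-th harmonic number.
lim = ln(12/33) = ln(4/11)

Euler-Maclaurin gives H_m = ln m + γ + 1/(2m) + O(1/m^2). The γ and O(1/m) terms cancel in the difference:
  H_{12n} − H_{33n} = ln(12n) − ln(33n) + O(1/n) = ln(12/33) + O(1/n).
Hence the limit is ln(12/33) = ln(4/11).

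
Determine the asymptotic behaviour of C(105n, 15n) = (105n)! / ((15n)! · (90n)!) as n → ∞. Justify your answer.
C(105n, 15n) ~ (823543/46656)^(15n) · sqrt(7/(12π·15n))

Write N = 15n. Apply Stirling to each factorial:
  (7N)! ~ sqrt(2π·7N) · (7N/e)^(7N),
  N! ~ sqrt(2π N) · (N/e)^N,
  (6N)! ~ sqrt(2π·6N) · (6N/e)^(6N).
The exponential factors combine to (7N)^(7N) / (N^N · (6N)^(6N)) = 7^(7N)/6^(6N) = (7^7/6^6)^N = (823543/46656)^N.
The square-root prefactors combine to sqrt(2π·7N) / (sqrt(2π N)·sqrt(2π·6N)) = sqrt(7 / (2π·6·N)) = sqrt(7/(12π·15n)).
Substituting N = 15n: C(105n, 15n) ~ (823543/46656)^(15n) · sqrt(7/(12π·15n)).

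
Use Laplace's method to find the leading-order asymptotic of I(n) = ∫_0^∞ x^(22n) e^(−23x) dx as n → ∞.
I(n) ~ (sqrt(2π·22n) / 23) · (22n/(23e))^(22n)

Write the integrand as exp(22n ln x − 23x) and set f(x) = 22n ln x − 23x. Then f'(x) = 22n/x − 23 = 0 at x* = 22n/23, and f''(x*) = −22n/x*^2 = −23^2/(22n). Laplace's method (interior maximum) gives
  I(n) ~ e^(f(x*)) · sqrt(2π / |f''(x*)|)
        = exp(22n ln(22n/23) − 22n) · sqrt(2π · 22n / 23^2)
        = (22n/23)^(22n) e^(−22n) · sqrt(2π·22n) / 23
        = (sqrt(2π·22n) / 23) · (22n/(23e))^(22n).
This matches Γ(22n+1)/23^(22n+1) with Stirling applied to Γ.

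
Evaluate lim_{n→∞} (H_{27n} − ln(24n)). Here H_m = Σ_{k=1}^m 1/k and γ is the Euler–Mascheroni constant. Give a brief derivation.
lim = ln(9/8) + γ

By Euler-Maclaurin, H_m = ln m + γ + O(1/m). So
  H_{27n} − ln(24n) = ln(27n) + γ − ln(24n) + O(1/n)
                       = ln(27/24) + γ + O(1/n).
Hence the limit is ln(27/24) + γ (= ln(9/8)).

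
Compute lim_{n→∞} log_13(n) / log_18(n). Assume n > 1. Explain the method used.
lim = ln(18) / ln(13) = log_13(18)

Change of base: log_13(n) = ln n / ln 13 and log_18(n) = ln n / ln 18. The ratio is (ln n / ln 13) · (ln 18 / ln n) = ln 18 / ln 13, a constant independent of n. So the limit is ln 18 / ln 13 = log_13(18).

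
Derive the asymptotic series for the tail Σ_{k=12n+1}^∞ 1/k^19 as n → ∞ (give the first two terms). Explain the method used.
Σ_{k>12n} 1/k^19 = 1/(18 · (12n)^18) − 1/(2 · (12n)^19) + O(1/(12n)^20)

Compare to the integral: ∫_{12n}^∞ x^(−19) dx = [−x^(−18)/18]_{12n}^∞ = 1/((19−1)·(12n)^18). The Euler-Maclaurin correction adds −f(12n)/2 = −1/(2·(12n)^19). Euler-Maclaurin then gives
  Σ_{k>12n} 1/k^19 = ∫_{12n}^∞ dx/x^19 − 1/(2·(12n)^19) + O(1/(12n)^20).
(Equivalently this is ζ(19) − Σ_{k≤12n} 1/k^19.)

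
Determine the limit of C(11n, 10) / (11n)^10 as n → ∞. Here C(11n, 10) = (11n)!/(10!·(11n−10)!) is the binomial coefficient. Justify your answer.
lim = 1/10! = 1/3628800

With N = 11n → ∞: C(N, 10) / N^10 = [N(N−1)…(N−9)] / (10! · N^10) = (1/10!) · 1 · (1 − 1/(11n)) · … · (1 − 9/(11n)). Each factor → 1 as N → ∞, so the limit is 1/10! = 1/3628800.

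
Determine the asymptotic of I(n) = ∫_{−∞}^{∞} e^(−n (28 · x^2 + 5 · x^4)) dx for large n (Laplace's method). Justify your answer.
I(n) ~ sqrt(π/(28n))

φ(x) = 28 · x^2 + 5 · x^4 has its unique global minimum at x* = 0 (since φ'(x) = 56x + 20x^3 = 0 only at x = 0 for real x with both coefficients positive, and φ → ∞ as |x| → ∞). At x* = 0, φ(0) = 0 and φ''(0) = 56. Laplace's method then gives
  I(n) ~ sqrt(2π / (n · φ''(0))) · e^(−n φ(0)) = sqrt(2π / (56n)) = sqrt(π/(28n)).
The 5 · x^4 term contributes only at subleading order (an O(1/n) relative correction).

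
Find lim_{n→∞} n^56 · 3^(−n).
lim = 0

Exponentials with base > 1 dominate every fixed polynomial: for any fixed c, n^c / 3^n → 0 as n → ∞ (e.g. by the ratio test, or by writing 3^n = e^(n ln 3) and noting e^(n ln 3) / n^c → ∞). Hence n^56 · 3^(−n) = n^56 / 3^n → 0.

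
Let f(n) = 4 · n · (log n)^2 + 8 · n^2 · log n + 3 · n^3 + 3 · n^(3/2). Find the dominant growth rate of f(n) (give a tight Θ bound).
f(n) ∈ Θ(n^3)

Compare the terms by growth order. For large n, n^a · (log n)^b dominates n^a' · (log n)^b' iff a > a', or (a = a' and b > b'). Ranking the 4 terms shows the dominant one is 3 · n^3. Hence f(n) ∈ Θ(n^3).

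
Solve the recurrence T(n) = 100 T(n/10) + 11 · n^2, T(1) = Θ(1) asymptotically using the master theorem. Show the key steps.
T(n) = Θ(n^2 log n)

log_10 100 = 2, and f(n) = 11 · n^2 = Θ(n^(log_10 100)). This is Case 2 of the master theorem: T(n) = Θ(f(n) · log n) = Θ(n^2 log n).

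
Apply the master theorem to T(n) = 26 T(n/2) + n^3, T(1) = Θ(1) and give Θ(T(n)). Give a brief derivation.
T(n) = Θ(n^(log_2 26))

Master theorem: compare f(n) = n^3 to n^(log_2 26) where log_2 26 ≈ 4.700. Since 3 < log_2 26, we have f(n) = O(n^(log_2 26 − ε)) for some ε > 0 — Case 1. Hence T(n) = Θ(n^(log_2 26)).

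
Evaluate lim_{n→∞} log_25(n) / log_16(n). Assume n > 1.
lim = ln(16) / ln(25) = log_25(16)

Change of base: log_25(n) = ln n / ln 25 and log_16(n) = ln n / ln 16. The ratio is (ln n / ln 25) · (ln 16 / ln n) = ln 16 / ln 25, a constant independent of n. So the limit is ln 16 / ln 25 = log_25(16).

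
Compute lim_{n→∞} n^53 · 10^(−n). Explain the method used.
lim = 0

Exponentials with base > 1 dominate every fixed polynomial: for any fixed c, n^c / 10^n → 0 as n → ∞ (e.g. by the ratio test, or by writing 10^n = e^(n ln 10) and noting e^(n ln 10) / n^c → ∞). Hence n^53 · 10^(−n) = n^53 / 10^n → 0.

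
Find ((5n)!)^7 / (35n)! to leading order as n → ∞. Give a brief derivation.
((5n)!)^7/(35n)! ~ ((2π·5n)^(6/2) / sqrt(7)) · 7^(−7·5n)  →  0

Write N = 5n. Stirling: N! ~ sqrt(2π N)(N/e)^N and (7N)! ~ sqrt(2π·7N)·(7N/e)^(7N).
  (N!)^7/(7N)! ~ (2π N)^(7/2) (N/e)^(7N) / [sqrt(2π·7N) (7N/e)^(7N)]
     = (2π N)^(7/2) / sqrt(2π·7N) · (N/(7N))^(7N)
     = (2π N)^((7−1)/2) / sqrt(7) · 7^(−7N).
Since 7^7 > 1, the factor 7^(−7N) decays exponentially, so the ratio → 0. Substituting N = 5n gives the stated form.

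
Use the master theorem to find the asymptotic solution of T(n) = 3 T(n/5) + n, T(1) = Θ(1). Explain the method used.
T(n) = Θ(n)

log_5 3 ≈ 0.683. f(n) = n dominates n^(log_5 3) since 1 > 0.683, and the regularity condition a·f(n/b) = 3·(n/5)^1 = (3/5)·n ≤ c·f(n) holds with c = 3/5 ≈ 0.6 < 1. So this is Case 3: T(n) = Θ(f(n)) = Θ(n).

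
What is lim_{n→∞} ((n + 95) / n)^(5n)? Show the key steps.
lim = e^475

Rewrite as (1 + 95/n)^(5n). By the standard limit (1 + x/n)^n → e^x, we have (1 + 95/n)^n → e^95, and raising to the 5th power gives e^475.
More precisely, ln[(1 + 95/n)^(5n)] = 5n · ln(1 + 95/n) = 5n · (95/n + O(1/n^2)) = 475 + O(1/n) → 475.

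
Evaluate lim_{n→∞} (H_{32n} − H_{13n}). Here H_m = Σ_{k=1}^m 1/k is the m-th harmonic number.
lim = ln(32/13)

Euler-Maclaurin gives H_m = ln m + γ + 1/(2m) + O(1/m^2). The γ and O(1/m) terms cancel in the difference:
  H_{32n} − H_{13n} = ln(32n) − ln(13n) + O(1/n) = ln(32/13) + O(1/n).
Hence the limit is ln(32/13).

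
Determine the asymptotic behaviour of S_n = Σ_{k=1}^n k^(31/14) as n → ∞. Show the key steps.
S_n ~ (14/45) · n^(45/14)

Integral comparison: Σ_{k=1}^n k^(31/14) = ∫_0^n x^(31/14) dx + O(n^(31/14)). The integral is n^(1 + 31/14) / (1 + 31/14) = n^((31+14)/14) / ((31+14)/14) = (14/45) · n^(45/14).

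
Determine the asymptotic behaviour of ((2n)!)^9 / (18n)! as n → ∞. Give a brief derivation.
((2n)!)^9/(18n)! ~ ((2π·2n)^(8/2) / 3) · 9^(−9·2n)  →  0

Write N = 2n. Stirling: N! ~ sqrt(2π N)(N/e)^N and (9N)! ~ sqrt(2π·9N)·(9N/e)^(9N).
  (N!)^9/(9N)! ~ (2π N)^(9/2) (N/e)^(9N) / [sqrt(2π·9N) (9N/e)^(9N)]
     = (2π N)^(9/2) / sqrt(2π·9N) · (N/(9N))^(9N)
     = (2π N)^((9−1)/2) / 3 · 9^(−9N).
Since 9^9 > 1, the factor 9^(−9N) decays exponentially, so the ratio → 0. Substituting N = 2n gives the stated form.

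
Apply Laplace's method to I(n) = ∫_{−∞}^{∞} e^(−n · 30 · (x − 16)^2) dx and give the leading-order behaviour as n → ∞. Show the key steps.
I(n) = sqrt(π/(30n))

Here φ(x) = 30 · (x − 16)^2 has its unique minimum at x* = 16 with φ(x*) = 0 and φ''(x*) = 60. Laplace's method gives
  I(n) ~ e^(−n φ(x*)) · sqrt(2π / (n · φ''(x*))) = sqrt(2π / (60n)) = sqrt(π/(30n)).
This is exact: substituting u = (x − 16)·sqrt(30n) gives I(n) = (1/sqrt(30n)) ∫_{−∞}^{∞} e^(−u^2) du = sqrt(π/(30n)).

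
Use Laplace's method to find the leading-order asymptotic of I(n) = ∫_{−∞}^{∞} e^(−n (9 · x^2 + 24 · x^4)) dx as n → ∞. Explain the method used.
I(n) ~ sqrt(π/(9n))

φ(x) = 9 · x^2 + 24 · x^4 has its unique global minimum at x* = 0 (since φ'(x) = 18x + 96x^3 = 0 only at x = 0 for real x with both coefficients positive, and φ → ∞ as |x| → ∞). At x* = 0, φ(0) = 0 and φ''(0) = 18. Laplace's method then gives
  I(n) ~ sqrt(2π / (n · φ''(0))) · e^(−n φ(0)) = sqrt(2π / (18n)) = sqrt(π/(9n)).
The 24 · x^4 term contributes only at subleading order (an O(1/n) relative correction).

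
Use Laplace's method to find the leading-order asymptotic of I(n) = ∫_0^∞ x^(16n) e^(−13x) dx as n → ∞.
I(n) ~ (sqrt(2π·16n) / 13) · (16n/(13e))^(16n)

Write the integrand as exp(16n ln x − 13x) and set f(x) = 16n ln x − 13x. Then f'(x) = 16n/x − 13 = 0 at x* = 16n/13, and f''(x*) = −16n/x*^2 = −13^2/(16n). Laplace's method (interior maximum) gives
  I(n) ~ e^(f(x*)) · sqrt(2π / |f''(x*)|)
        = exp(16n ln(16n/13) − 16n) · sqrt(2π · 16n / 13^2)
        = (16n/13)^(16n) e^(−16n) · sqrt(2π·16n) / 13
        = (sqrt(2π·16n) / 13) · (16n/(13e))^(16n).
This matches Γ(16n+1)/13^(16n+1) with Stirling applied to Γ.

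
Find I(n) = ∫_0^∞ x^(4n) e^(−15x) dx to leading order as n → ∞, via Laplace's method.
I(n) ~ (sqrt(2π·4n) / 15) · (4n/(15e))^(4n)

Write the integrand as exp(4n ln x − 15x) and set f(x) = 4n ln x − 15x. Then f'(x) = 4n/x − 15 = 0 at x* = 4n/15, and f''(x*) = −4n/x*^2 = −15^2/(4n). Laplace's method (interior maximum) gives
  I(n) ~ e^(f(x*)) · sqrt(2π / |f''(x*)|)
        = exp(4n ln(4n/15) − 4n) · sqrt(2π · 4n / 15^2)
        = (4n/15)^(4n) e^(−4n) · sqrt(2π·4n) / 15
        = (sqrt(2π·4n) / 15) · (4n/(15e))^(4n).
This matches Γ(4n+1)/15^(4n+1) with Stirling applied to Γ.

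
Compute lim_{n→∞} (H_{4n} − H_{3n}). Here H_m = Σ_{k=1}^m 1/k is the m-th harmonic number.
lim = ln(4/3)

Euler-Maclaurin gives H_m = ln m + γ + 1/(2m) + O(1/m^2). The γ and O(1/m) terms cancel in the difference:
  H_{4n} − H_{3n} = ln(4n) − ln(3n) + O(1/n) = ln(4/3) + O(1/n).
Hence the limit is ln(4/3).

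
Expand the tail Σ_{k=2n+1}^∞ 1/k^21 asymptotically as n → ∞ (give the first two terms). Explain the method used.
Σ_{k>2n} 1/k^21 = 1/(20 · (2n)^20) − 1/(2 · (2n)^21) + O(1/(2n)^22)

Compare to the integral: ∫_{2n}^∞ x^(−21) dx = [−x^(−20)/20]_{2n}^∞ = 1/((21−1)·(2n)^20). The Euler-Maclaurin correction adds −f(2n)/2 = −1/(2·(2n)^21). Euler-Maclaurin then gives
  Σ_{k>2n} 1/k^21 = ∫_{2n}^∞ dx/x^21 − 1/(2·(2n)^21) + O(1/(2n)^22).
(Equivalently this is ζ(21) − Σ_{k≤2n} 1/k^21.)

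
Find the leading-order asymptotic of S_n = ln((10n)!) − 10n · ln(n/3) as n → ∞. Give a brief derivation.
S_n ~ 10n · (ln 30 − 1) + O(ln n)

Stirling: ln((10n)!) = 10n ln(10n) − 10n + O(ln n).
  S_n = 10n ln(10n) − 10n − 10n ln(n/3) + O(ln n)
      = 10n ln(10n) − 10n ln n + 10n ln 3 − 10n + O(ln n)
      = 10n ln 10 + 10n ln 3 − 10n + O(ln n)
      = 10n (ln 30 − 1) + O(ln n).
Numerically ln(30) − 1 ≈ 2.4012.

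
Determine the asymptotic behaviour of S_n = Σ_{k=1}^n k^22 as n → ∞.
S_n ~ n^23 / 23

By integral comparison (Euler-Maclaurin), Σ_{k=1}^n k^22 = ∫_0^n x^22 dx + O(n^22) = n^23/23 + O(n^22). (Equivalently, Faulhaber's formula gives the same leading term.)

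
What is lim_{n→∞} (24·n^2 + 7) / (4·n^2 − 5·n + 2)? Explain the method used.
lim = 24/4 = 6

For large n the leading n^2 terms dominate both numerator and denominator. Dividing top and bottom by n^2, every other term tends to 0, leaving 24/4 = 6.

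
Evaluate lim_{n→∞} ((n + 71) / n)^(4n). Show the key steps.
lim = e^284

Rewrite as (1 + 71/n)^(4n). By the standard limit (1 + x/n)^n → e^x, we have (1 + 71/n)^n → e^71, and raising to the 4th power gives e^284.
More precisely, ln[(1 + 71/n)^(4n)] = 4n · ln(1 + 71/n) = 4n · (71/n + O(1/n^2)) = 284 + O(1/n) → 284.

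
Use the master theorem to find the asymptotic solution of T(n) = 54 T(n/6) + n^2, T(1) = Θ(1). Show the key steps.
T(n) = Θ(n^(log_6 54))

Master theorem: compare f(n) = n^2 to n^(log_6 54) where log_6 54 ≈ 2.226. Since 2 < log_6 54, we have f(n) = O(n^(log_6 54 − ε)) for some ε > 0 — Case 1. Hence T(n) = Θ(n^(log_6 54)).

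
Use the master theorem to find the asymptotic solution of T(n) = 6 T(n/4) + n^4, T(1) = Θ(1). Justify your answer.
T(n) = Θ(n^4)

log_4 6 ≈ 1.292. f(n) = n^4 dominates n^(log_4 6) since 4 > 1.292, and the regularity condition a·f(n/b) = 6·(n/4)^4 = (6/256)·n^4 ≤ c·f(n) holds with c = 6/256 ≈ 0.0234 < 1. So this is Case 3: T(n) = Θ(f(n)) = Θ(n^4).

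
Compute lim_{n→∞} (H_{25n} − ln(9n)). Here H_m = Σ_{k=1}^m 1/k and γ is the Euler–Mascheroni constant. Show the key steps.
lim = ln(25/9) + γ

By Euler-Maclaurin, H_m = ln m + γ + O(1/m). So
  H_{25n} − ln(9n) = ln(25n) + γ − ln(9n) + O(1/n)
                       = ln(25/9) + γ + O(1/n).
Hence the limit is ln(25/9) + γ.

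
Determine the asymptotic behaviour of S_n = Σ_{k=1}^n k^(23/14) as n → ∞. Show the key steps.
S_n ~ (14/37) · n^(37/14)

Integral comparison: Σ_{k=1}^n k^(23/14) = ∫_0^n x^(23/14) dx + O(n^(23/14)). The integral is n^(1 + 23/14) / (1 + 23/14) = n^((23+14)/14) / ((23+14)/14) = (14/37) · n^(37/14).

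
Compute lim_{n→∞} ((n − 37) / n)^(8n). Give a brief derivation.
lim = e^(−296)

Rewrite as (1 − 37/n)^(8n). By the standard limit (1 + x/n)^n → e^x, we have (1 − 37/n)^n → e^(−37), and raising to the 8th power gives e^(−296).
More precisely, ln[(1 − 37/n)^(8n)] = 8n · ln(1 − 37/n) = 8n · (-37/n + O(1/n^2)) = -296 + O(1/n) → -296.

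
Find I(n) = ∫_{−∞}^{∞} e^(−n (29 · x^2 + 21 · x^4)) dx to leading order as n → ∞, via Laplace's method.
I(n) ~ sqrt(π/(29n))

φ(x) = 29 · x^2 + 21 · x^4 has its unique global minimum at x* = 0 (since φ'(x) = 58x + 84x^3 = 0 only at x = 0 for real x with both coefficients positive, and φ → ∞ as |x| → ∞). At x* = 0, φ(0) = 0 and φ''(0) = 58. Laplace's method then gives
  I(n) ~ sqrt(2π / (n · φ''(0))) · e^(−n φ(0)) = sqrt(2π / (58n)) = sqrt(π/(29n)).
The 21 · x^4 term contributes only at subleading order (an O(1/n) relative correction).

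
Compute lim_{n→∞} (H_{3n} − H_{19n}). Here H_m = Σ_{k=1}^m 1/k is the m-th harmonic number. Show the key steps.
lim = ln(3/19)

Euler-Maclaurin gives H_m = ln m + γ + 1/(2m) + O(1/m^2). The γ and O(1/m) terms cancel in the difference:
  H_{3n} − H_{19n} = ln(3n) − ln(19n) + O(1/n) = ln(3/19) + O(1/n).
Hence the limit is ln(3/19).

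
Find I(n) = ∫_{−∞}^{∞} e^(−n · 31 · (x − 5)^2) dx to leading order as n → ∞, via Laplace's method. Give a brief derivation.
I(n) = sqrt(π/(31n))

Here φ(x) = 31 · (x − 5)^2 has its unique minimum at x* = 5 with φ(x*) = 0 and φ''(x*) = 62. Laplace's method gives
  I(n) ~ e^(−n φ(x*)) · sqrt(2π / (n · φ''(x*))) = sqrt(2π / (62n)) = sqrt(π/(31n)).
This is exact: substituting u = (x − 5)·sqrt(31n) gives I(n) = (1/sqrt(31n)) ∫_{−∞}^{∞} e^(−u^2) du = sqrt(π/(31n)).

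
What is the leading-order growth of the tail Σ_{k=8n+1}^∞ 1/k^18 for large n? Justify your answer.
Σ_{k>8n} 1/k^18 ~ 1/(17 · (8n)^17)

Compare to the integral: ∫_{8n}^∞ x^(−18) dx = [−x^(−17)/17]_{8n}^∞ = 1/((18−1)·(8n)^17). Euler-Maclaurin then gives
  Σ_{k>8n} 1/k^18 = ∫_{8n}^∞ dx/x^18 − 1/(2·(8n)^18) + O(1/(8n)^19).
(Equivalently this is ζ(18) − Σ_{k≤8n} 1/k^18.)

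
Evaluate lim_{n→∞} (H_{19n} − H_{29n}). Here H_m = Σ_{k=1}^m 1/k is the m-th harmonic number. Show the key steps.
lim = ln(19/29)

Euler-Maclaurin gives H_m = ln m + γ + 1/(2m) + O(1/m^2). The γ and O(1/m) terms cancel in the difference:
  H_{19n} − H_{29n} = ln(19n) − ln(29n) + O(1/n) = ln(19/29) + O(1/n).
Hence the limit is ln(19/29).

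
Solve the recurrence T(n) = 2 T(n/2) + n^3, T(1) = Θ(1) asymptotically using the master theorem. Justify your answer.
T(n) = Θ(n^3)

log_2 2 ≈ 1.000. f(n) = n^3 dominates n^(log_2 2) since 3 > 1.000, and the regularity condition a·f(n/b) = 2·(n/2)^3 = (2/8)·n^3 ≤ c·f(n) holds with c = 2/8 ≈ 0.25 < 1. So this is Case 3: T(n) = Θ(f(n)) = Θ(n^3).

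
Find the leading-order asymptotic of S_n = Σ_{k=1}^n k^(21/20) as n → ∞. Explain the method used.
S_n ~ (20/41) · n^(41/20)

Integral comparison: Σ_{k=1}^n k^(21/20) = ∫_0^n x^(21/20) dx + O(n^(21/20)). The integral is n^(1 + 21/20) / (1 + 21/20) = n^((21+20)/20) / ((21+20)/20) = (20/41) · n^(41/20).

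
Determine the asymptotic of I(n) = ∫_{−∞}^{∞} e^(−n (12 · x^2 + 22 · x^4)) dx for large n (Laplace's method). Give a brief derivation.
I(n) ~ sqrt(π/(12n))

φ(x) = 12 · x^2 + 22 · x^4 has its unique global minimum at x* = 0 (since φ'(x) = 24x + 88x^3 = 0 only at x = 0 for real x with both coefficients positive, and φ → ∞ as |x| → ∞). At x* = 0, φ(0) = 0 and φ''(0) = 24. Laplace's method then gives
  I(n) ~ sqrt(2π / (n · φ''(0))) · e^(−n φ(0)) = sqrt(2π / (24n)) = sqrt(π/(12n)).
The 22 · x^4 term contributes only at subleading order (an O(1/n) relative correction).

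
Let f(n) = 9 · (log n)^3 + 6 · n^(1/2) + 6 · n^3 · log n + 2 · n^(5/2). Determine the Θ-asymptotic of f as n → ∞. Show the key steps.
f(n) ∈ Θ(n^3 · log n)

Compare the terms by growth order. For large n, n^a · (log n)^b dominates n^a' · (log n)^b' iff a > a', or (a = a' and b > b'). Ranking the 4 terms shows the dominant one is 6 · n^3 · log n. Hence f(n) ∈ Θ(n^3 · log n).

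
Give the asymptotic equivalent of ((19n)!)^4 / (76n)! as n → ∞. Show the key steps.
((19n)!)^4/(76n)! ~ ((2π·19n)^(3/2) / 2) · 4^(−4·19n)  →  0

Write N = 19n. Stirling: N! ~ sqrt(2π N)(N/e)^N and (4N)! ~ sqrt(2π·4N)·(4N/e)^(4N).
  (N!)^4/(4N)! ~ (2π N)^(4/2) (N/e)^(4N) / [sqrt(2π·4N) (4N/e)^(4N)]
     = (2π N)^(4/2) / sqrt(2π·4N) · (N/(4N))^(4N)
     = (2π N)^((4−1)/2) / 2 · 4^(−4N).
Since 4^4 > 1, the factor 4^(−4N) decays exponentially, so the ratio → 0. Substituting N = 19n gives the stated form.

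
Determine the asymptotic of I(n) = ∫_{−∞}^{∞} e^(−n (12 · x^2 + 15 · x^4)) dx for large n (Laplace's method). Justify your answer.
I(n) ~ sqrt(π/(12n))

φ(x) = 12 · x^2 + 15 · x^4 has its unique global minimum at x* = 0 (since φ'(x) = 24x + 60x^3 = 0 only at x = 0 for real x with both coefficients positive, and φ → ∞ as |x| → ∞). At x* = 0, φ(0) = 0 and φ''(0) = 24. Laplace's method then gives
  I(n) ~ sqrt(2π / (n · φ''(0))) · e^(−n φ(0)) = sqrt(2π / (24n)) = sqrt(π/(12n)).
The 15 · x^4 term contributes only at subleading order (an O(1/n) relative correction).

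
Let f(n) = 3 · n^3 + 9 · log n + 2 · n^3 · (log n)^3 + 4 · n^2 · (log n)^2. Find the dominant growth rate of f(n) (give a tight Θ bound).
f(n) ∈ Θ(n^3 · (log n)^3)

Compare the terms by growth order. For large n, n^a · (log n)^b dominates n^a' · (log n)^b' iff a > a', or (a = a' and b > b'). Ranking the 4 terms shows the dominant one is 2 · n^3 · (log n)^3. Hence f(n) ∈ Θ(n^3 · (log n)^3).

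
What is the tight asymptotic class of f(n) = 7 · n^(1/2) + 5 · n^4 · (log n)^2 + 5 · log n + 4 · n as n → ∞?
f(n) ∈ Θ(n^4 · (log n)^2)

Compare the terms by growth order. For large n, n^a · (log n)^b dominates n^a' · (log n)^b' iff a > a', or (a = a' and b > b'). Ranking the 4 terms shows the dominant one is 5 · n^4 · (log n)^2. Hence f(n) ∈ Θ(n^4 · (log n)^2).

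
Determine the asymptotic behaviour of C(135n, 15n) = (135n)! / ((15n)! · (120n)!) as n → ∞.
C(135n, 15n) ~ (387420489/16777216)^(15n) · sqrt(9/(16π·15n))

Write N = 15n. Apply Stirling to each factorial:
  (9N)! ~ sqrt(2π·9N) · (9N/e)^(9N),
  N! ~ sqrt(2π N) · (N/e)^N,
  (8N)! ~ sqrt(2π·8N) · (8N/e)^(8N).
The exponential factors combine to (9N)^(9N) / (N^N · (8N)^(8N)) = 9^(9N)/8^(8N) = (9^9/8^8)^N = (387420489/16777216)^N.
The square-root prefactors combine to sqrt(2π·9N) / (sqrt(2π N)·sqrt(2π·8N)) = sqrt(9 / (2π·8·N)) = sqrt(9/(16π·15n)).
Substituting N = 15n: C(135n, 15n) ~ (387420489/16777216)^(15n) · sqrt(9/(16π·15n)).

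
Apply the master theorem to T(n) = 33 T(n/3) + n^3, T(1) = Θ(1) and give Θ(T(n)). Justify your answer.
T(n) = Θ(n^(log_3 33))

Master theorem: compare f(n) = n^3 to n^(log_3 33) where log_3 33 ≈ 3.183. Since 3 < log_3 33, we have f(n) = O(n^(log_3 33 − ε)) for some ε > 0 — Case 1. Hence T(n) = Θ(n^(log_3 33)).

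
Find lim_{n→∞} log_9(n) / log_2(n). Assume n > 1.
lim = ln(2) / ln(9) = log_9(2)

Change of base: log_9(n) = ln n / ln 9 and log_2(n) = ln n / ln 2. The ratio is (ln n / ln 9) · (ln 2 / ln n) = ln 2 / ln 9, a constant independent of n. So the limit is ln 2 / ln 9 = log_9(2).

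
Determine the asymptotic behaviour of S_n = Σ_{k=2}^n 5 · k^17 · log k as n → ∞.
S_n ~ 5 · n^18 log n / 18 − 5 · n^18 / 324

By integral comparison, S_n = ∫_1^n 5 · x^17 · log x dx + O(n^17 · log n). For the integral, ∫ x^17 log x dx = n^18 log n / 18 − n^18/324 (integration by parts). Hence S_n ~ 5 · n^18 log n / 18 − 5 · n^18 / 324.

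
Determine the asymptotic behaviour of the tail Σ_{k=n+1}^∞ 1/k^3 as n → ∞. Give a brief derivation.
Σ_{k>n} 1/k^3 ~ 1/(2 · n^2)

Compare to the integral: ∫_{n}^∞ x^(−3) dx = [−x^(−2)/2]_{n}^∞ = 1/((3−1)·n^2). Euler-Maclaurin then gives
  Σ_{k>n} 1/k^3 = ∫_{n}^∞ dx/x^3 − 1/(2·n^3) + O(1/n^4).
(Equivalently this is ζ(3) − Σ_{k≤n} 1/k^3.)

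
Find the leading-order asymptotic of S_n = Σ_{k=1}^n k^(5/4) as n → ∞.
S_n ~ (4/9) · n^(9/4)

Integral comparison: Σ_{k=1}^n k^(5/4) = ∫_0^n x^(5/4) dx + O(n^(5/4)). The integral is n^(1 + 5/4) / (1 + 5/4) = n^((5+4)/4) / ((5+4)/4) = (4/9) · n^(9/4).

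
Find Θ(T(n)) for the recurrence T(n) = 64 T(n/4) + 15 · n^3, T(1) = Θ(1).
T(n) = Θ(n^3 log n)

log_4 64 = 3, and f(n) = 15 · n^3 = Θ(n^(log_4 64)). This is Case 2 of the master theorem: T(n) = Θ(f(n) · log n) = Θ(n^3 log n).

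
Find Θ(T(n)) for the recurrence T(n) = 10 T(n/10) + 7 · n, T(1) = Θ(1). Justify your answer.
T(n) = Θ(n log n)

log_10 10 = 1, and f(n) = 7 · n = Θ(n^(log_10 10)). This is Case 2 of the master theorem: T(n) = Θ(f(n) · log n) = Θ(n log n).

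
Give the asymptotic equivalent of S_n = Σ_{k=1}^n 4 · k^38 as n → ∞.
S_n ~ 4 · n^39 / 39

By integral comparison (Euler-Maclaurin), Σ_{k=1}^n 4 · k^38 = 4 · ∫_0^n x^38 dx + O(n^38) = 4 · n^39/39 + O(n^38). (Equivalently, Faulhaber's formula gives the same leading term.)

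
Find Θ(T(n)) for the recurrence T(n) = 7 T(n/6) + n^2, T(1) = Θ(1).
T(n) = Θ(n^2)

log_6 7 ≈ 1.086. f(n) = n^2 dominates n^(log_6 7) since 2 > 1.086, and the regularity condition a·f(n/b) = 7·(n/6)^2 = (7/36)·n^2 ≤ c·f(n) holds with c = 7/36 ≈ 0.194 < 1. So this is Case 3: T(n) = Θ(f(n)) = Θ(n^2).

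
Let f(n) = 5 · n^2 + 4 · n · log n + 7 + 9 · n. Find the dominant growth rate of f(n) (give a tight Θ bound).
f(n) ∈ Θ(n^2)

Compare the terms by growth order. For large n, n^a · (log n)^b dominates n^a' · (log n)^b' iff a > a', or (a = a' and b > b'). Ranking the 4 terms shows the dominant one is 5 · n^2. Hence f(n) ∈ Θ(n^2).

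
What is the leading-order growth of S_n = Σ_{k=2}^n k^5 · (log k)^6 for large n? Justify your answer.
S_n ~ n^6 · (log n)^6 / 6

By integral comparison, S_n = ∫_1^n x^5 · (log x)^6 dx + O(n^5 · (log n)^6). For the integral, the leading term of ∫_1^n x^5 (log x)^6 dx is n^6/6 · (log n)^6 (by repeated integration by parts; each step lowers the log-exponent and produces a relatively O(1/log n) correction). Hence S_n ~ n^6 · (log n)^6 / 6.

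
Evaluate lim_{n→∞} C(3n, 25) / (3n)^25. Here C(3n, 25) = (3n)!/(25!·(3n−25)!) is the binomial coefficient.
lim = 1/25! = 1/15511210043330985984000000

With N = 3n → ∞: C(N, 25) / N^25 = [N(N−1)…(N−24)] / (25! · N^25) = (1/25!) · 1 · (1 − 1/(3n)) · … · (1 − 24/(3n)). Each factor → 1 as N → ∞, so the limit is 1/25! = 1/15511210043330985984000000.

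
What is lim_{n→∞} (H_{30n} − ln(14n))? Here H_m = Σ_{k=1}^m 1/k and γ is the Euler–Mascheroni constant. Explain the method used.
lim = ln(15/7) + γ

By Euler-Maclaurin, H_m = ln m + γ + O(1/m). So
  H_{30n} − ln(14n) = ln(30n) + γ − ln(14n) + O(1/n)
                       = ln(30/14) + γ + O(1/n).
Hence the limit is ln(30/14) + γ (= ln(15/7)).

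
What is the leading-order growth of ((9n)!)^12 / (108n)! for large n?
((9n)!)^12/(108n)! ~ ((2π·9n)^(11/2) / sqrt(12)) · 12^(−12·9n)  →  0

Write N = 9n. Stirling: N! ~ sqrt(2π N)(N/e)^N and (12N)! ~ sqrt(2π·12N)·(12N/e)^(12N).
  (N!)^12/(12N)! ~ (2π N)^(12/2) (N/e)^(12N) / [sqrt(2π·12N) (12N/e)^(12N)]
     = (2π N)^(12/2) / sqrt(2π·12N) · (N/(12N))^(12N)
     = (2π N)^((12−1)/2) / sqrt(12) · 12^(−12N).
Since 12^12 > 1, the factor 12^(−12N) decays exponentially, so the ratio → 0. Substituting N = 9n gives the stated form.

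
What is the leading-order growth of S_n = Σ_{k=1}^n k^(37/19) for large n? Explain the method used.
S_n ~ (19/56) · n^(56/19)

Integral comparison: Σ_{k=1}^n k^(37/19) = ∫_0^n x^(37/19) dx + O(n^(37/19)). The integral is n^(1 + 37/19) / (1 + 37/19) = n^((37+19)/19) / ((37+19)/19) = (19/56) · n^(56/19).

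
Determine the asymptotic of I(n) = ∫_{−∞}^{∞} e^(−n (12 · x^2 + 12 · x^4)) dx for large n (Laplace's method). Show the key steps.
I(n) ~ sqrt(π/(12n))

φ(x) = 12 · x^2 + 12 · x^4 has its unique global minimum at x* = 0 (since φ'(x) = 24x + 48x^3 = 0 only at x = 0 for real x with both coefficients positive, and φ → ∞ as |x| → ∞). At x* = 0, φ(0) = 0 and φ''(0) = 24. Laplace's method then gives
  I(n) ~ sqrt(2π / (n · φ''(0))) · e^(−n φ(0)) = sqrt(2π / (24n)) = sqrt(π/(12n)).
The 12 · x^4 term contributes only at subleading order (an O(1/n) relative correction).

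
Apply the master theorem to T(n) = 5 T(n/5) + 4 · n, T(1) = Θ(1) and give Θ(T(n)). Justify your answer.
T(n) = Θ(n log n)

log_5 5 = 1, and f(n) = 4 · n = Θ(n^(log_5 5)). This is Case 2 of the master theorem: T(n) = Θ(f(n) · log n) = Θ(n log n).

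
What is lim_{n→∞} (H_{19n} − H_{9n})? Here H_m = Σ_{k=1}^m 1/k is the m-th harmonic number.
lim = ln(19/9)

Euler-Maclaurin gives H_m = ln m + γ + 1/(2m) + O(1/m^2). The γ and O(1/m) terms cancel in the difference:
  H_{19n} − H_{9n} = ln(19n) − ln(9n) + O(1/n) = ln(19/9) + O(1/n).
Hence the limit is ln(19/9).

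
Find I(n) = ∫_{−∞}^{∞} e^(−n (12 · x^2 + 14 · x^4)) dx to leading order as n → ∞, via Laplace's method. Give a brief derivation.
I(n) ~ sqrt(π/(12n))

φ(x) = 12 · x^2 + 14 · x^4 has its unique global minimum at x* = 0 (since φ'(x) = 24x + 56x^3 = 0 only at x = 0 for real x with both coefficients positive, and φ → ∞ as |x| → ∞). At x* = 0, φ(0) = 0 and φ''(0) = 24. Laplace's method then gives
  I(n) ~ sqrt(2π / (n · φ''(0))) · e^(−n φ(0)) = sqrt(2π / (24n)) = sqrt(π/(12n)).
The 14 · x^4 term contributes only at subleading order (an O(1/n) relative correction).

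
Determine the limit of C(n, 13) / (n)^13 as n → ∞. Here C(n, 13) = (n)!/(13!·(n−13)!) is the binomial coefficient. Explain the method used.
lim = 1/13! = 1/6227020800

With N = n → ∞: C(N, 13) / N^13 = [N(N−1)…(N−12)] / (13! · N^13) = (1/13!) · 1 · (1 − 1/n) · … · (1 − 12/n). Each factor → 1 as N → ∞, so the limit is 1/13! = 1/6227020800.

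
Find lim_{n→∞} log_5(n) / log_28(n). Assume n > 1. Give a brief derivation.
lim = ln(28) / ln(5) = log_5(28)

Change of base: log_5(n) = ln n / ln 5 and log_28(n) = ln n / ln 28. The ratio is (ln n / ln 5) · (ln 28 / ln n) = ln 28 / ln 5, a constant independent of n. So the limit is ln 28 / ln 5 = log_5(28).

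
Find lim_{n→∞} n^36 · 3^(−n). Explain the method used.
lim = 0

Exponentials with base > 1 dominate every fixed polynomial: for any fixed c, n^c / 3^n → 0 as n → ∞ (e.g. by the ratio test, or by writing 3^n = e^(n ln 3) and noting e^(n ln 3) / n^c → ∞). Hence n^36 · 3^(−n) = n^36 / 3^n → 0.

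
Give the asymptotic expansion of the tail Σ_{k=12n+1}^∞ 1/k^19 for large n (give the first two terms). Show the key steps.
Σ_{k>12n} 1/k^19 = 1/(18 · (12n)^18) − 1/(2 · (12n)^19) + O(1/(12n)^20)

Compare to the integral: ∫_{12n}^∞ x^(−19) dx = [−x^(−18)/18]_{12n}^∞ = 1/((19−1)·(12n)^18). The Euler-Maclaurin correction adds −f(12n)/2 = −1/(2·(12n)^19). Euler-Maclaurin then gives
  Σ_{k>12n} 1/k^19 = ∫_{12n}^∞ dx/x^19 − 1/(2·(12n)^19) + O(1/(12n)^20).
(Equivalently this is ζ(19) − Σ_{k≤12n} 1/k^19.)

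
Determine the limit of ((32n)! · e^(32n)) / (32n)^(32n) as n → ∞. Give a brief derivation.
lim = ∞

Stirling: (32n)! ~ sqrt(2π·32n) · (32n/e)^(32n). Hence
  (32n)! · e^(32n) / (32n)^(32n) ~ sqrt(2π·32n) = sqrt(2π·32) · sqrt(n) → ∞.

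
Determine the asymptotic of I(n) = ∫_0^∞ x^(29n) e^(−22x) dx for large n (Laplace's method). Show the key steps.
I(n) ~ (sqrt(2π·29n) / 22) · (29n/(22e))^(29n)

Write the integrand as exp(29n ln x − 22x) and set f(x) = 29n ln x − 22x. Then f'(x) = 29n/x − 22 = 0 at x* = 29n/22, and f''(x*) = −29n/x*^2 = −22^2/(29n). Laplace's method (interior maximum) gives
  I(n) ~ e^(f(x*)) · sqrt(2π / |f''(x*)|)
        = exp(29n ln(29n/22) − 29n) · sqrt(2π · 29n / 22^2)
        = (29n/22)^(29n) e^(−29n) · sqrt(2π·29n) / 22
        = (sqrt(2π·29n) / 22) · (29n/(22e))^(29n).
This matches Γ(29n+1)/22^(29n+1) with Stirling applied to Γ.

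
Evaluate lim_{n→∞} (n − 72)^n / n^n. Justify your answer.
lim = e^(−72)

Rewrite as (1 − 72/n)^(n). By the standard limit (1 + x/n)^n → e^x, we have (1 − 72/n)^n → e^(−72), and raising to the 1st power gives e^(−72).
More precisely, ln[(1 − 72/n)^(n)] = n · ln(1 − 72/n) = n · (-72/n + O(1/n^2)) = -72 + O(1/n) → -72.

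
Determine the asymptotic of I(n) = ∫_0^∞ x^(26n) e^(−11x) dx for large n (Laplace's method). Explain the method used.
I(n) ~ (sqrt(2π·26n) / 11) · (26n/(11e))^(26n)

Write the integrand as exp(26n ln x − 11x) and set f(x) = 26n ln x − 11x. Then f'(x) = 26n/x − 11 = 0 at x* = 26n/11, and f''(x*) = −26n/x*^2 = −11^2/(26n). Laplace's method (interior maximum) gives
  I(n) ~ e^(f(x*)) · sqrt(2π / |f''(x*)|)
        = exp(26n ln(26n/11) − 26n) · sqrt(2π · 26n / 11^2)
        = (26n/11)^(26n) e^(−26n) · sqrt(2π·26n) / 11
        = (sqrt(2π·26n) / 11) · (26n/(11e))^(26n).
This matches Γ(26n+1)/11^(26n+1) with Stirling applied to Γ.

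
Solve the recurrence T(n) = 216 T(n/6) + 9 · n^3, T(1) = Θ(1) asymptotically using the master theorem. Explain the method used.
T(n) = Θ(n^3 log n)

log_6 216 = 3, and f(n) = 9 · n^3 = Θ(n^(log_6 216)). This is Case 2 of the master theorem: T(n) = Θ(f(n) · log n) = Θ(n^3 log n).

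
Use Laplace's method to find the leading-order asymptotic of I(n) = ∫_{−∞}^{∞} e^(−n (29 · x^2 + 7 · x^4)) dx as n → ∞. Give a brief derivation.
I(n) ~ sqrt(π/(29n))

φ(x) = 29 · x^2 + 7 · x^4 has its unique global minimum at x* = 0 (since φ'(x) = 58x + 28x^3 = 0 only at x = 0 for real x with both coefficients positive, and φ → ∞ as |x| → ∞). At x* = 0, φ(0) = 0 and φ''(0) = 58. Laplace's method then gives
  I(n) ~ sqrt(2π / (n · φ''(0))) · e^(−n φ(0)) = sqrt(2π / (58n)) = sqrt(π/(29n)).
The 7 · x^4 term contributes only at subleading order (an O(1/n) relative correction).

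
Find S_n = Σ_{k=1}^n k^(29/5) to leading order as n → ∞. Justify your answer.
S_n ~ (5/34) · n^(34/5)

Integral comparison: Σ_{k=1}^n k^(29/5) = ∫_0^n x^(29/5) dx + O(n^(29/5)). The integral is n^(1 + 29/5) / (1 + 29/5) = n^((29+5)/5) / ((29+5)/5) = (5/34) · n^(34/5).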